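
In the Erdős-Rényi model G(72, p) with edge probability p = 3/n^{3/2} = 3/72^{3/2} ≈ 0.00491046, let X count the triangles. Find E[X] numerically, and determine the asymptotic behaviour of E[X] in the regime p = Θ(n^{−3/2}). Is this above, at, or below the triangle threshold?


Number of potential triangles: C(72, 3) = 59640.
Each occurs with probability p³ ≈ (0.00491046)³ ≈ 1.18404315e-07.
By linearity: E[X] = C(72, 3)·p³ ≈ 59640 · 1.18404315e-07 ≈ 0.007062.
Since α = 3/2 > 1, p = c/n^{3/2} = o(1/n) is below the triangle threshold p ~ 1/n. Asymptotically E[X] ~ (c³/6)·n^{3(1−α)} = (3³/6)·n^{-1.5} → 0, so by Markov's inequality G has no triangles w.h.p.

E[X] ≈ 0.007062; in regime p = Θ(1/n^{3/2}) E[X] tends to 0 (below the triangle threshold p ~ 1/n).


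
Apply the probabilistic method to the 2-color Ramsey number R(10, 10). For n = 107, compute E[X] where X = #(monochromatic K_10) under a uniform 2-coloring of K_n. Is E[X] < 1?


E[X] = C(107, 10) · 2^{1 − 45} = 35137373005735 · 2^{−44} = 35137373005735/17592186044416.
As a reduced fraction: E[X] = 35137373005735/17592186044416 ≈ 1.9973.
Is E[X] < 1? NO.
Since E[X] ≥ 1, the first-moment bound is inconclusive at n = 107; it does NOT by itself certify R(10, 10) > 107.

E[X] = 35137373005735/17592186044416 ≈ 1.9973; E[X] ≥ 1; first-moment method inconclusive here.


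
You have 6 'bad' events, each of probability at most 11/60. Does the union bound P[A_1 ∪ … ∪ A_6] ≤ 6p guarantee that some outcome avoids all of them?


Union bound: P[∪_{i=1}^{6} A_i] ≤ Σ_i P[A_i] ≤ 6·p = 6·(11/60) = 11/10.
Numerically: 11/10 ≈ 1.1000.
Is 11/10 < 1? NO.
Since the bound 11/10 is ≥ 1, the union bound is uninformative here; it does NOT by itself certify existence.

6·p = 11/10 ≈ 1.1000; existence NOT certified by the union bound.


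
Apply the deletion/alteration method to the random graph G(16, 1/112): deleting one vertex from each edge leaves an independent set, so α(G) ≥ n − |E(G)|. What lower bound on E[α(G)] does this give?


E[|E(G)|] = C(16, 2)·p = 120 · (1/112) = 15/14.
E[α(G)] ≥ n − E[|E(G)|] = 16 − 15/14 = 209/14.
Numerically: ≈ 14.928571.
(This is only a lower bound; the true E[α(G)] may be larger.)

E[α(G)] ≥ 209/14 ≈ 14.928571.


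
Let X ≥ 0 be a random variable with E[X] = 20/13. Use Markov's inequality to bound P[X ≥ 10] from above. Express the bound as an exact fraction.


μ = E[X] = 20/13, a = 10.
Markov: P[X ≥ 10] ≤ μ/a = (20/13)/10 = 2/13.
Numerically: ≈ 0.154.
(Since a = 10 > μ = 1.538, the bound 2/13 is < 1 and informative.)

P[X ≥ 10] ≤ 2/13 ≈ 0.154.


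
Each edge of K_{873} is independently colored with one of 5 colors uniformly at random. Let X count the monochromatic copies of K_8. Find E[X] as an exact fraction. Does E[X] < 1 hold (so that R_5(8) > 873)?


E[X] = C(873, 8) · 5^{1 − 28} = 8102594482562031309 · 5^{−27} = 8102594482562031309/7450580596923828125.
As a reduced fraction: E[X] = 8102594482562031309/7450580596923828125 ≈ 1.08751.
Is E[X] < 1? NO.
Since E[X] ≥ 1, the first-moment bound is inconclusive at n = 873; it does NOT by itself certify R_5(8) > 873.

E[X] = 8102594482562031309/7450580596923828125 ≈ 1.08751; E[X] ≥ 1; first-moment method inconclusive here.


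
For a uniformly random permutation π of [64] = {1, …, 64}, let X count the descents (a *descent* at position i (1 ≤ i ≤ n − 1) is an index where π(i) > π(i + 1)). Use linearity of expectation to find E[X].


Write X = Σ X_I over i = 1, …, 63, with X_I the indicator of one descent.
There are 63 indicators.
For each fixed i, the pair (π(i), π(i+1)) is a uniformly random ordered pair of distinct values from {1, …, 64}; by symmetry P[π(i) > π(i+1)] = 1/2.
By linearity: E[X] = 63 · (1/2) = (64 − 1) · (1/2) = 63/2 ≈ 31.500.

E[X] = 63/2 = 31.500.


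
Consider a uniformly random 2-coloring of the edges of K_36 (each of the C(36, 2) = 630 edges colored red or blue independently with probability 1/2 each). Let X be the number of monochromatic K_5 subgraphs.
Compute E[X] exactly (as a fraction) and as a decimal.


Let X = Σ_S X_S over the C(36, 5) = 376992 subsets S of size 5, where X_S = 1 if the K_5 on S is monochromatic.
For a fixed S, the K_5 on S has C(5, 2) = 10 edges. P[all 10 edges red] = (1/2)^10, and likewise for blue, so P[monochromatic] = 2·(1/2)^10 = 2^{1 − 10} = 1/512.
Summing: E[X] = C(36, 5) · 2^{1 − 10} = 376992 · 1/512 = 11781/16.
Numerically: E[X] ≈ 736.31250.

E[X] = C(36,5)·2^(1−C(5,2)) = 11781/16 ≈ 736.31250.


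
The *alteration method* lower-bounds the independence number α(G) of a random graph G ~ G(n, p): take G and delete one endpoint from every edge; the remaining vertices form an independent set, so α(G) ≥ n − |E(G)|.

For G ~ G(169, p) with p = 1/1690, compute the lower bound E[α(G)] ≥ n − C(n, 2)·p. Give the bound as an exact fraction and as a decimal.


E[|E(G)|] = C(169, 2)·p = 14196 · (1/1690) = 42/5.
E[α(G)] ≥ n − E[|E(G)|] = 169 − 42/5 = 803/5.
Numerically: ≈ 160.600000.
(This is only a lower bound; the true E[α(G)] may be larger.)

E[α(G)] ≥ 803/5 ≈ 160.600000.


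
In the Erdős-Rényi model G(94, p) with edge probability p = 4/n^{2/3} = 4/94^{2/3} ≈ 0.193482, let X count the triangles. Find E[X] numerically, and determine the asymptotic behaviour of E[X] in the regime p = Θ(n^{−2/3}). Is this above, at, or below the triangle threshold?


Number of potential triangles: C(94, 3) = 134044.
Each occurs with probability p³ ≈ (0.193482)³ ≈ 7.24309642e-03.
By linearity: E[X] = C(94, 3)·p³ ≈ 134044 · 7.24309642e-03 ≈ 970.893617.
Since α = 2/3 < 1, p = c/n^{2/3} ≫ 1/n is above the triangle threshold p ~ 1/n. Asymptotically E[X] ~ (c³/6)·n^{3(1−α)} = (4³/6)·n^{1} → ∞; triangles are abundant w.h.p.

E[X] ≈ 970.893617; in regime p = Θ(1/n^{2/3}) E[X] diverges (above the triangle threshold p ~ 1/n).


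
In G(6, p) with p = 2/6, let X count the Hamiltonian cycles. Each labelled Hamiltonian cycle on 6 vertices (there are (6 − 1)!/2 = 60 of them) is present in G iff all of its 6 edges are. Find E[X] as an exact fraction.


K_6 has (6 − 1)!/2 = 60 labelled Hamiltonian cycles.
For each such Hamiltonian cycle H, let X_H = 1 if all 6 edges of H are present in G. Then P[X_H = 1] = p^{6} = (1/3)^{6} = 1/729.
By linearity: E[X] = Σ_H E[X_H] = 60 · p^{6} = 60 · 1/729 = 20/243.
Numerically: E[X] ≈ 0.082305.

E[X] = 60 · (1/3)^{6} = 20/243 ≈ 0.082305.


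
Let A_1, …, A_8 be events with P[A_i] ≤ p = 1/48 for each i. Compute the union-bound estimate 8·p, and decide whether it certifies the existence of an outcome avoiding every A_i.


Union bound: P[∪_{i=1}^{8} A_i] ≤ Σ_i P[A_i] ≤ 8·p = 8·(1/48) = 1/6.
Numerically: 1/6 ≈ 0.1666667.
Is 1/6 < 1? YES.
Since P[∪ A_i] ≤ 1/6 < 1, the complement has P[∩ A_i^c] ≥ 1 − 1/6 = 5/6 > 0, so some outcome avoids every A_i.

8·p = 1/6 ≈ 0.1666667; existence CERTIFIED by the union bound.


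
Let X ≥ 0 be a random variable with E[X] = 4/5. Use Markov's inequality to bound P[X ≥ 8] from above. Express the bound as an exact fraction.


μ = E[X] = 4/5, a = 8.
Markov: P[X ≥ 8] ≤ μ/a = (4/5)/8 = 1/10.
Numerically: ≈ 0.10000.
(Since a = 8 > μ = 0.80000, the bound 1/10 is < 1 and informative.)

P[X ≥ 8] ≤ 1/10 ≈ 0.10000.


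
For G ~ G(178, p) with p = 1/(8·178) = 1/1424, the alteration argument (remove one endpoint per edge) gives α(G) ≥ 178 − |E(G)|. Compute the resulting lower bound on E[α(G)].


E[|E(G)|] = C(178, 2)·p = 15753 · (1/1424) = 177/16.
E[α(G)] ≥ n − E[|E(G)|] = 178 − 177/16 = 2671/16.
Numerically: ≈ 166.937500.
(This is only a lower bound; the true E[α(G)] may be larger.)

E[α(G)] ≥ 2671/16 ≈ 166.937500.


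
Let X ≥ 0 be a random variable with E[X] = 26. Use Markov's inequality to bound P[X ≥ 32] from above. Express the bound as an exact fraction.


μ = E[X] = 26, a = 32.
Markov: P[X ≥ 32] ≤ μ/a = (26)/32 = 13/16.
Numerically: ≈ 0.812500.
(Since a = 32 > μ = 26.000000, the bound 13/16 is < 1 and informative.)

P[X ≥ 32] ≤ 13/16 ≈ 0.812500.


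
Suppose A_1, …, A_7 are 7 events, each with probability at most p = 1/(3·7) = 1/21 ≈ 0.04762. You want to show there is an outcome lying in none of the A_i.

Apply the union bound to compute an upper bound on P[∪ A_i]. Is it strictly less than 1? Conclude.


Union bound: P[∪_{i=1}^{7} A_i] ≤ Σ_i P[A_i] ≤ 7·p = 7·(1/21) = 1/3.
Numerically: 1/3 ≈ 0.33333.
Is 1/3 < 1? YES.
Since P[∪ A_i] ≤ 1/3 < 1, the complement has P[∩ A_i^c] ≥ 1 − 1/3 = 2/3 > 0, so some outcome avoids every A_i.

7·p = 1/3 ≈ 0.33333; existence CERTIFIED by the union bound.


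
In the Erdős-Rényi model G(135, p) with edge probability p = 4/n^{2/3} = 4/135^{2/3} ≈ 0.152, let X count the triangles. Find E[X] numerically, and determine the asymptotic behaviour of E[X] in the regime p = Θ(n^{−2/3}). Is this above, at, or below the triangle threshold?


Number of potential triangles: C(135, 3) = 400995.
Each occurs with probability p³ ≈ (0.152)³ ≈ 3.5116598e-03.
By linearity: E[X] = C(135, 3)·p³ ≈ 400995 · 3.5116598e-03 ≈ 1408.15802.
Since α = 2/3 < 1, p = c/n^{2/3} ≫ 1/n is above the triangle threshold p ~ 1/n. Asymptotically E[X] ~ (c³/6)·n^{3(1−α)} = (4³/6)·n^{1} → ∞; triangles are abundant w.h.p.

E[X] ≈ 1408.15802; in regime p = Θ(1/n^{2/3}) E[X] diverges (above the triangle threshold p ~ 1/n).


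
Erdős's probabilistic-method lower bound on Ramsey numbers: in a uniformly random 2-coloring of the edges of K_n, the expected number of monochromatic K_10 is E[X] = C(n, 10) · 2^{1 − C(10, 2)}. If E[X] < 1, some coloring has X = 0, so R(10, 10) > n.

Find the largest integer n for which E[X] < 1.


We need C(n, 10) · 2^{1 − 45} < 1, i.e. C(n, 10) < 2^{45 − 1} = 17592186044416.
Check values of n near the boundary:
  n = 96: C(96, 10) = 11279926456656; 11279926456656 < 17592186044416? YES
  n = 97: C(97, 10) = 12576469727536; 12576469727536 < 17592186044416? YES
  n = 98: C(98, 10) = 14005614014756; 14005614014756 < 17592186044416? YES
  n = 99: C(99, 10) = 15579278510796; 15579278510796 < 17592186044416? YES
  n = 100: C(100, 10) = 17310309456440; 17310309456440 < 17592186044416? YES
  n = 101: C(101, 10) = 19212541264840; 19212541264840 < 17592186044416? NO
  n = 102: C(102, 10) = 21300860967540; 21300860967540 < 17592186044416? NO
  n = 103: C(103, 10) = 23591276125340; 23591276125340 < 17592186044416? NO
The largest n with C(n, 10) < 17592186044416 is n = 100 (where E[X] = 2163788682055/2199023255552 ≈ 0.9840). Hence R(10, 10) > 100, i.e. R(10, 10) ≥ 101.

Largest n = 100; hence R(10, 10) > 100.


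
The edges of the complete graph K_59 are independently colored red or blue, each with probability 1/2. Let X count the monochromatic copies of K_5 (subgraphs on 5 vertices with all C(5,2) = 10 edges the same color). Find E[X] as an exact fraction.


Let X = Σ_S X_S over the C(59, 5) = 5006386 subsets S of size 5, where X_S = 1 if the K_5 on S is monochromatic.
For a fixed S, the K_5 on S has C(5, 2) = 10 edges. P[all 10 edges red] = (1/2)^10, and likewise for blue, so P[monochromatic] = 2·(1/2)^10 = 2^{1 − 10} = 1/512.
By linearity of expectation: E[X] = C(59, 5) · 2^{1 − 10} = 5006386 · 1/512 = 2503193/256.
Numerically: E[X] ≈ 9778.09766.

E[X] = C(59,5)·2^(1−C(5,2)) = 2503193/256 ≈ 9778.09766.


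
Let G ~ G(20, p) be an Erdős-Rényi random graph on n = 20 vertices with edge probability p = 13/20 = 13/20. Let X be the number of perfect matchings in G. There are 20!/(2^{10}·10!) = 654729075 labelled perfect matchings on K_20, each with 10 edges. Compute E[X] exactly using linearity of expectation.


K_20 has 20!/(2^{10}·10!) = 654729075 labelled perfect matchings.
For each such perfect matching H, let X_H = 1 if all 10 edges of H are present in G. Then P[X_H = 1] = p^{10} = (13/20)^{10} = 137858491849/10240000000000.
Summing the indicators: E[X] = Σ_H E[X_H] = 654729075 · p^{10} = 654729075 · 137858491849/10240000000000 = 3610398513967632387/409600000000.
Numerically: E[X] ≈ 8.814e+06.

E[X] = 654729075 · (13/20)^{10} = 3610398513967632387/409600000000 ≈ 8.814e+06.


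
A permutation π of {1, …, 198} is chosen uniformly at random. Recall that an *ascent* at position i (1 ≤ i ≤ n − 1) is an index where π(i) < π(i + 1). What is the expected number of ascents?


Write X = Σ X_I over i = 1, …, 197, with X_I the indicator of one ascent.
There are 197 indicators.
For each fixed i, the pair (π(i), π(i+1)) is a uniformly random ordered pair of distinct values from {1, …, 198}; by symmetry P[π(i) < π(i+1)] = 1/2.
By linearity: E[X] = 197 · (1/2) = (198 − 1) · (1/2) = 197/2 ≈ 98.500.

E[X] = 197/2 = 98.500.


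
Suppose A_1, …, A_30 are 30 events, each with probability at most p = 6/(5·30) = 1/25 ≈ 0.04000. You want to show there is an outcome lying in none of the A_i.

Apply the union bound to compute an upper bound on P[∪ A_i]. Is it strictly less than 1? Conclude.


Union bound: P[∪_{i=1}^{30} A_i] ≤ Σ_i P[A_i] ≤ 30·p = 30·(1/25) = 6/5.
Numerically: 6/5 ≈ 1.20000.
Is 6/5 < 1? NO.
Since the bound 6/5 is ≥ 1, the union bound is uninformative here; it does NOT by itself certify existence.

30·p = 6/5 ≈ 1.20000; existence NOT certified by the union bound.


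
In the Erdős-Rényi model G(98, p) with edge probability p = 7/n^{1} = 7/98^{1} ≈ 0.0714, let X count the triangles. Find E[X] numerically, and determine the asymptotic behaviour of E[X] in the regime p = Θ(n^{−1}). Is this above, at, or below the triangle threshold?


Number of potential triangles: C(98, 3) = 152096.
Each occurs with probability p³ ≈ (0.0714)³ ≈ 3.64431e-04.
By linearity: E[X] = C(98, 3)·p³ ≈ 152096 · 3.64431e-04 ≈ 55.429.
Here α = 1, so p = 7/n is exactly at the triangle threshold p ~ 1/n. Asymptotically E[X] → c³/6 = 7³/6 = 343/6 ≈ 57.167, a bounded constant. In this regime the triangle count is asymptotically Poisson(c³/6).

E[X] ≈ 55.429; in regime p = Θ(1/n^{1}) E[X] stays bounded (at the triangle threshold p ~ 1/n).


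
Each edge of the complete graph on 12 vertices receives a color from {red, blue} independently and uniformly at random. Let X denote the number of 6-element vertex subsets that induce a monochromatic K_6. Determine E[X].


Let X = Σ_S X_S over the C(12, 6) = 924 subsets S of size 6, where X_S = 1 if the K_6 on S is monochromatic.
For a fixed S, the K_6 on S has C(6, 2) = 15 edges. P[all 15 edges red] = (1/2)^15, and likewise for blue, so P[monochromatic] = 2·(1/2)^15 = 2^{1 − 15} = 1/16384.
Summing: E[X] = C(12, 6) · 2^{1 − 15} = 924 · 1/16384 = 231/4096.
Numerically: E[X] ≈ 0.056.

E[X] = C(12,6)·2^(1−C(6,2)) = 231/4096 ≈ 0.056.


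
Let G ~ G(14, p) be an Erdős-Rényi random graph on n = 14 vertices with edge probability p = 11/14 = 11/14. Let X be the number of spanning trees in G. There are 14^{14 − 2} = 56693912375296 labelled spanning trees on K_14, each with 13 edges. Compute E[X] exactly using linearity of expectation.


K_14 has 14^{14 − 2} = 56693912375296 labelled spanning trees.
For each such spanning tree H, let X_H = 1 if all 13 edges of H are present in G. Then P[X_H = 1] = p^{13} = (11/14)^{13} = 34522712143931/793714773254144.
By linearity of expectation: E[X] = Σ_H E[X_H] = 56693912375296 · p^{13} = 56693912375296 · 34522712143931/793714773254144 = 34522712143931/14.
Numerically: E[X] ≈ 2.4659e+12.

E[X] = 56693912375296 · (11/14)^{13} = 34522712143931/14 ≈ 2.4659e+12.


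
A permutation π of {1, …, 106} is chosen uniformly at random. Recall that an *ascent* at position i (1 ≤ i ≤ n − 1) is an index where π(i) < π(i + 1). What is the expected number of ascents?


Write X = Σ X_I over i = 1, …, 105, with X_I the indicator of one ascent.
There are 105 indicators.
For each fixed i, the pair (π(i), π(i+1)) is a uniformly random ordered pair of distinct values from {1, …, 106}; by symmetry P[π(i) < π(i+1)] = 1/2.
By linearity: E[X] = 105 · (1/2) = (106 − 1) · (1/2) = 105/2 ≈ 52.5000.

E[X] = 105/2 = 52.5000.


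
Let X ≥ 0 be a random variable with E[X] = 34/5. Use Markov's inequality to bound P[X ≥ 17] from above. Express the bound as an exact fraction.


μ = E[X] = 34/5, a = 17.
Markov: P[X ≥ 17] ≤ μ/a = (34/5)/17 = 2/5.
Numerically: ≈ 0.400000.
(Since a = 17 > μ = 6.800000, the bound 2/5 is < 1 and informative.)

P[X ≥ 17] ≤ 2/5 ≈ 0.400000.


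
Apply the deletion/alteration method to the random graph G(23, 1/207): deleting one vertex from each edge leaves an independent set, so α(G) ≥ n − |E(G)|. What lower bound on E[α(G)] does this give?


E[|E(G)|] = C(23, 2)·p = 253 · (1/207) = 11/9.
E[α(G)] ≥ n − E[|E(G)|] = 23 − 11/9 = 196/9.
Numerically: ≈ 21.778.
(This is only a lower bound; the true E[α(G)] may be larger.)

E[α(G)] ≥ 196/9 ≈ 21.778.


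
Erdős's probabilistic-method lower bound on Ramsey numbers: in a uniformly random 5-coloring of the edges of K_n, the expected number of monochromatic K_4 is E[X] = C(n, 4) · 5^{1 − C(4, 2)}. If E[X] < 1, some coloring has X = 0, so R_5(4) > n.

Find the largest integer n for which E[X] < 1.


We need C(n, 4) · 5^{1 − 6} < 1, i.e. C(n, 4) < 5^{6 − 1} = 3125.
Check values of n near the boundary:
  n = 16: C(16, 4) = 1820; 1820 < 3125? YES
  n = 17: C(17, 4) = 2380; 2380 < 3125? YES
  n = 18: C(18, 4) = 3060; 3060 < 3125? YES
  n = 19: C(19, 4) = 3876; 3876 < 3125? NO
  n = 20: C(20, 4) = 4845; 4845 < 3125? NO
  n = 21: C(21, 4) = 5985; 5985 < 3125? NO
The largest n with C(n, 4) < 3125 is n = 18 (where E[X] = 612/625 ≈ 0.9792000). Hence R_5(4) > 18, i.e. R_5(4) ≥ 19.

Largest n = 18; hence R_5(4) > 18.


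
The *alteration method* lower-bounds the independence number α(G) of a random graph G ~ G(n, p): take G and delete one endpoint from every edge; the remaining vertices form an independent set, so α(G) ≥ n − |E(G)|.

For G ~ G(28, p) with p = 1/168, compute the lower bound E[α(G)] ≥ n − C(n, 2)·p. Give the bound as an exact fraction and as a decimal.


E[|E(G)|] = C(28, 2)·p = 378 · (1/168) = 9/4.
E[α(G)] ≥ n − E[|E(G)|] = 28 − 9/4 = 103/4.
Numerically: ≈ 25.750000.
(This is only a lower bound; the true E[α(G)] may be larger.)

E[α(G)] ≥ 103/4 ≈ 25.750000.


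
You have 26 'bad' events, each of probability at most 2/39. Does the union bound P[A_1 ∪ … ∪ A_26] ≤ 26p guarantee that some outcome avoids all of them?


Union bound: P[∪_{i=1}^{26} A_i] ≤ Σ_i P[A_i] ≤ 26·p = 26·(2/39) = 4/3.
Numerically: 4/3 ≈ 1.33333.
Is 4/3 < 1? NO.
Since the bound 4/3 is ≥ 1, the union bound is uninformative here; it does NOT by itself certify existence.

26·p = 4/3 ≈ 1.33333; existence NOT certified by the union bound.


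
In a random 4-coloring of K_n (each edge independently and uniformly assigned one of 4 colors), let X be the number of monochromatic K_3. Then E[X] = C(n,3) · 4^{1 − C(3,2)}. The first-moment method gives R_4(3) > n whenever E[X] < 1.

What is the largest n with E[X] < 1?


We need C(n, 3) · 4^{1 − 3} < 1, i.e. C(n, 3) < 4^{3 − 1} = 16.
Check values of n near the boundary:
  n = 3: C(3, 3) = 1; 1 < 16? YES
  n = 4: C(4, 3) = 4; 4 < 16? YES
  n = 5: C(5, 3) = 10; 10 < 16? YES
  n = 6: C(6, 3) = 20; 20 < 16? NO
The largest n with C(n, 3) < 16 is n = 5 (where E[X] = 5/8 ≈ 0.62500). Hence R_4(3) > 5, i.e. R_4(3) ≥ 6.

Largest n = 5; hence R_4(3) > 5.


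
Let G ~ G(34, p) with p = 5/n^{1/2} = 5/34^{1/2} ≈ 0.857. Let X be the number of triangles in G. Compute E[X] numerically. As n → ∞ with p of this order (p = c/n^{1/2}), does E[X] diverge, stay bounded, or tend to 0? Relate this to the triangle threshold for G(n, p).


Number of potential triangles: C(34, 3) = 5984.
Each occurs with probability p³ ≈ (0.857)³ ≈ 6.30510e-01.
By linearity: E[X] = C(34, 3)·p³ ≈ 5984 · 6.30510e-01 ≈ 3772.969.
Since α = 1/2 < 1, p = c/n^{1/2} ≫ 1/n is above the triangle threshold p ~ 1/n. Asymptotically E[X] ~ (c³/6)·n^{3(1−α)} = (5³/6)·n^{1.5} → ∞; triangles are abundant w.h.p.

E[X] ≈ 3772.969; in regime p = Θ(1/n^{1/2}) E[X] diverges (above the triangle threshold p ~ 1/n).


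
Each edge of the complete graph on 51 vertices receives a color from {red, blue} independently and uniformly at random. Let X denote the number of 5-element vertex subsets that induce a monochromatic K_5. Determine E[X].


Let X = Σ_S X_S over the C(51, 5) = 2349060 subsets S of size 5, where X_S = 1 if the K_5 on S is monochromatic.
For a fixed S, the K_5 on S has C(5, 2) = 10 edges. P[all 10 edges red] = (1/2)^10, and likewise for blue, so P[monochromatic] = 2·(1/2)^10 = 2^{1 − 10} = 1/512.
By linearity of expectation: E[X] = C(51, 5) · 2^{1 − 10} = 2349060 · 1/512 = 587265/128.
Numerically: E[X] ≈ 4588.00781.

E[X] = C(51,5)·2^(1−C(5,2)) = 587265/128 ≈ 4588.00781.


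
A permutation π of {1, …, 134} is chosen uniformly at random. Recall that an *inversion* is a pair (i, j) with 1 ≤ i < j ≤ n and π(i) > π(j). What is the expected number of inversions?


Write X = Σ X_I over the C(134, 2) = 8911 pairs i < j, with X_I the indicator of one inversion.
There are 8911 indicators.
For each fixed pair i < j, the values π(i) and π(j) are two distinct elements of {1, …, 134} in uniformly random order; by symmetry P[π(i) > π(j)] = 1/2.
By linearity: E[X] = 8911 · (1/2) = C(134, 2) · (1/2) = 8911/2 = 8911/2 ≈ 4455.500.

E[X] = 8911/2 = 4455.500.


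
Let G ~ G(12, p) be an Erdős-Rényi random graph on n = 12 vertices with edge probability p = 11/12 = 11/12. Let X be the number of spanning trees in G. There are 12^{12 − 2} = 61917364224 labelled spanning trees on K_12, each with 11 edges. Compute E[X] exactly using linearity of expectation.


K_12 has 12^{12 − 2} = 61917364224 labelled spanning trees.
For each such spanning tree H, let X_H = 1 if all 11 edges of H are present in G. Then P[X_H = 1] = p^{11} = (11/12)^{11} = 285311670611/743008370688.
By linearity of expectation: E[X] = Σ_H E[X_H] = 61917364224 · p^{11} = 61917364224 · 285311670611/743008370688 = 285311670611/12.
Numerically: E[X] ≈ 2.3776e+10.

E[X] = 61917364224 · (11/12)^{11} = 285311670611/12 ≈ 2.3776e+10.


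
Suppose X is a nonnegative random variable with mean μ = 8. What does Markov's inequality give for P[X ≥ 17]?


μ = E[X] = 8, a = 17.
Markov: P[X ≥ 17] ≤ μ/a = (8)/17 = 8/17.
Numerically: ≈ 0.471.
(Since a = 17 > μ = 8.000, the bound 8/17 is < 1 and informative.)

P[X ≥ 17] ≤ 8/17 ≈ 0.471.


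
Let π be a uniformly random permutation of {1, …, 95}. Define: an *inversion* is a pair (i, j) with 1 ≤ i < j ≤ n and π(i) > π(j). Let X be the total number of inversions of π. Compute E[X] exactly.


Write X = Σ X_I over the C(95, 2) = 4465 pairs i < j, with X_I the indicator of one inversion.
There are 4465 indicators.
For each fixed pair i < j, the values π(i) and π(j) are two distinct elements of {1, …, 95} in uniformly random order; by symmetry P[π(i) > π(j)] = 1/2.
By linearity: E[X] = 4465 · (1/2) = C(95, 2) · (1/2) = 4465/2 = 4465/2 ≈ 2232.5000.

E[X] = 4465/2 = 2232.5000.


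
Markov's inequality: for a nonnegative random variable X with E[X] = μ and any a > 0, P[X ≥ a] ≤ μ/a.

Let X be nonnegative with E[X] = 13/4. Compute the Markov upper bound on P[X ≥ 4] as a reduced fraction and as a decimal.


μ = E[X] = 13/4, a = 4.
Markov: P[X ≥ 4] ≤ μ/a = (13/4)/4 = 13/16.
Numerically: ≈ 0.8125.
(Since a = 4 > μ = 3.2500, the bound 13/16 is < 1 and informative.)

P[X ≥ 4] ≤ 13/16 ≈ 0.8125.


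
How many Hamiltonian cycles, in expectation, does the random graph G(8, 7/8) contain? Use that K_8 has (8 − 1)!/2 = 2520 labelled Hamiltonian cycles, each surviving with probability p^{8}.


K_8 has (8 − 1)!/2 = 2520 labelled Hamiltonian cycles.
For each such Hamiltonian cycle H, let X_H = 1 if all 8 edges of H are present in G. Then P[X_H = 1] = p^{8} = (7/8)^{8} = 5764801/16777216.
Summing the indicators: E[X] = Σ_H E[X_H] = 2520 · p^{8} = 2520 · 5764801/16777216 = 1815912315/2097152.
Numerically: E[X] ≈ 865.894.

E[X] = 2520 · (7/8)^{8} = 1815912315/2097152 ≈ 865.894.


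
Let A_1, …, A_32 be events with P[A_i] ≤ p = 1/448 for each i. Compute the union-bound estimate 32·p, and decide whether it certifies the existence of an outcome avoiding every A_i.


Union bound: P[∪_{i=1}^{32} A_i] ≤ Σ_i P[A_i] ≤ 32·p = 32·(1/448) = 1/14.
Numerically: 1/14 ≈ 0.071.
Is 1/14 < 1? YES.
Since P[∪ A_i] ≤ 1/14 < 1, the complement has P[∩ A_i^c] ≥ 1 − 1/14 = 13/14 > 0, so some outcome avoids every A_i.

32·p = 1/14 ≈ 0.071; existence CERTIFIED by the union bound.


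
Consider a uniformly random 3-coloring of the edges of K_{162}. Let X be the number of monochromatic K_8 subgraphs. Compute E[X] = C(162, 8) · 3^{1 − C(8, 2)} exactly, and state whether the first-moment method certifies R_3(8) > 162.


E[X] = C(162, 8) · 3^{1 − 28} = 9870758125020 · 3^{−27} = 9870758125020/7625597484987.
As a reduced fraction: E[X] = 121861211420/94143178827 ≈ 1.29442.
Is E[X] < 1? NO.
Since E[X] ≥ 1, the first-moment bound is inconclusive at n = 162; it does NOT by itself certify R_3(8) > 162.

E[X] = 121861211420/94143178827 ≈ 1.29442; E[X] ≥ 1; first-moment method inconclusive here.


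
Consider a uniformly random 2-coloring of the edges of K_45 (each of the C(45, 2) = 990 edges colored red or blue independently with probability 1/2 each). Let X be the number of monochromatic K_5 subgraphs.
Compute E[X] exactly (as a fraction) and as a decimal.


Let X = Σ_S X_S over the C(45, 5) = 1221759 subsets S of size 5, where X_S = 1 if the K_5 on S is monochromatic.
For a fixed S, the K_5 on S has C(5, 2) = 10 edges. P[all 10 edges red] = (1/2)^10, and likewise for blue, so P[monochromatic] = 2·(1/2)^10 = 2^{1 − 10} = 1/512.
Summing: E[X] = C(45, 5) · 2^{1 − 10} = 1221759 · 1/512 = 1221759/512.
Numerically: E[X] ≈ 2386.2480.

E[X] = C(45,5)·2^(1−C(5,2)) = 1221759/512 ≈ 2386.2480.


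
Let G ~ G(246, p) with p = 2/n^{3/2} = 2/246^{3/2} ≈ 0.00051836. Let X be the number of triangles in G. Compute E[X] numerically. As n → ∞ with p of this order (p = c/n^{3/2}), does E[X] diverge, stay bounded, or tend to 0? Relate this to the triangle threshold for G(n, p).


Number of potential triangles: C(246, 3) = 2450980.
Each occurs with probability p³ ≈ (0.00051836)³ ≈ 1.3927783e-10.
By linearity: E[X] = C(246, 3)·p³ ≈ 2450980 · 1.3927783e-10 ≈ 0.00034.
Since α = 3/2 > 1, p = c/n^{3/2} = o(1/n) is below the triangle threshold p ~ 1/n. Asymptotically E[X] ~ (c³/6)·n^{3(1−α)} = (2³/6)·n^{-1.5} → 0, so by Markov's inequality G has no triangles w.h.p.

E[X] ≈ 0.00034; in regime p = Θ(1/n^{3/2}) E[X] tends to 0 (below the triangle threshold p ~ 1/n).


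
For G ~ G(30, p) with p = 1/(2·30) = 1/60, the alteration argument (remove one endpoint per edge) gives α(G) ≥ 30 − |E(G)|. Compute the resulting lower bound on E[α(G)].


E[|E(G)|] = C(30, 2)·p = 435 · (1/60) = 29/4.
E[α(G)] ≥ n − E[|E(G)|] = 30 − 29/4 = 91/4.
Numerically: ≈ 22.75000.
(This is only a lower bound; the true E[α(G)] may be larger.)

E[α(G)] ≥ 91/4 ≈ 22.75000.


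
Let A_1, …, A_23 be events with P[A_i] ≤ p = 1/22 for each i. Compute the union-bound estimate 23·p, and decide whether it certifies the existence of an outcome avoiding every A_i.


Union bound: P[∪_{i=1}^{23} A_i] ≤ Σ_i P[A_i] ≤ 23·p = 23·(1/22) = 23/22.
Numerically: 23/22 ≈ 1.0455.
Is 23/22 < 1? NO.
Since the bound 23/22 is ≥ 1, the union bound is uninformative here; it does NOT by itself certify existence.

23·p = 23/22 ≈ 1.0455; existence NOT certified by the union bound.


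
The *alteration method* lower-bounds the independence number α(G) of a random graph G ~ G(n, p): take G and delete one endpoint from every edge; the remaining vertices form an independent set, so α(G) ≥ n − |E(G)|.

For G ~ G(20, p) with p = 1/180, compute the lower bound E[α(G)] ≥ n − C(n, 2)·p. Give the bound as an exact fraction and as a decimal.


E[|E(G)|] = C(20, 2)·p = 190 · (1/180) = 19/18.
E[α(G)] ≥ n − E[|E(G)|] = 20 − 19/18 = 341/18.
Numerically: ≈ 18.944444.
(This is only a lower bound; the true E[α(G)] may be larger.)

E[α(G)] ≥ 341/18 ≈ 18.944444.


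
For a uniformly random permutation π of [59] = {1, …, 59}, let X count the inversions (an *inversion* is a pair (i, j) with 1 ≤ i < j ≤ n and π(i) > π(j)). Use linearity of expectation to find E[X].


Write X = Σ X_I over the C(59, 2) = 1711 pairs i < j, with X_I the indicator of one inversion.
There are 1711 indicators.
For each fixed pair i < j, the values π(i) and π(j) are two distinct elements of {1, …, 59} in uniformly random order; by symmetry P[π(i) > π(j)] = 1/2.
By linearity: E[X] = 1711 · (1/2) = C(59, 2) · (1/2) = 1711/2 = 1711/2 ≈ 855.500.

E[X] = 1711/2 = 855.500.


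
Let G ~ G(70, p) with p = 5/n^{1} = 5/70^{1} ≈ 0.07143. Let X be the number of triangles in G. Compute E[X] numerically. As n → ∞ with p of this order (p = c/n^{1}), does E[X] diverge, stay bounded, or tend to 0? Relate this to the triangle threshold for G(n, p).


Number of potential triangles: C(70, 3) = 54740.
Each occurs with probability p³ ≈ (0.07143)³ ≈ 3.644315e-04.
By linearity: E[X] = C(70, 3)·p³ ≈ 54740 · 3.644315e-04 ≈ 19.9490.
Here α = 1, so p = 5/n is exactly at the triangle threshold p ~ 1/n. Asymptotically E[X] → c³/6 = 5³/6 = 125/6 ≈ 20.8333, a bounded constant. In this regime the triangle count is asymptotically Poisson(c³/6).

E[X] ≈ 19.9490; in regime p = Θ(1/n^{1}) E[X] stays bounded (at the triangle threshold p ~ 1/n).


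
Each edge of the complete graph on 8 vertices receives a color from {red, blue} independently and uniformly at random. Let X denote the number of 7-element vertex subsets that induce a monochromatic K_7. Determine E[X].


Let X = Σ_S X_S over the C(8, 7) = 8 subsets S of size 7, where X_S = 1 if the K_7 on S is monochromatic.
For a fixed S, the K_7 on S has C(7, 2) = 21 edges. P[all 21 edges red] = (1/2)^21, and likewise for blue, so P[monochromatic] = 2·(1/2)^21 = 2^{1 − 21} = 1/1048576.
By linearity of expectation: E[X] = C(8, 7) · 2^{1 − 21} = 8 · 1/1048576 = 1/131072.
Numerically: E[X] ≈ 0.000.

E[X] = C(8,7)·2^(1−C(7,2)) = 1/131072 ≈ 0.000.


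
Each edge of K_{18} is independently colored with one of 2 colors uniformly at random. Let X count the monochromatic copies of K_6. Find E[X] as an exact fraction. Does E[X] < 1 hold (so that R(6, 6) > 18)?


E[X] = C(18, 6) · 2^{1 − 15} = 18564 · 2^{−14} = 18564/16384.
As a reduced fraction: E[X] = 4641/4096 ≈ 1.1330566.
Is E[X] < 1? NO.
Since E[X] ≥ 1, the first-moment bound is inconclusive at n = 18; it does NOT by itself certify R(6, 6) > 18.

E[X] = 4641/4096 ≈ 1.1330566; E[X] ≥ 1; first-moment method inconclusive here.


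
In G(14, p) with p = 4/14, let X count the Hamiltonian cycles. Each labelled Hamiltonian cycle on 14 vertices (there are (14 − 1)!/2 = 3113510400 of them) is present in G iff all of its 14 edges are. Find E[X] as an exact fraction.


K_14 has (14 − 1)!/2 = 3113510400 labelled Hamiltonian cycles.
For each such Hamiltonian cycle H, let X_H = 1 if all 14 edges of H are present in G. Then P[X_H = 1] = p^{14} = (2/7)^{14} = 16384/678223072849.
By linearity: E[X] = Σ_H E[X_H] = 3113510400 · p^{14} = 3113510400 · 16384/678223072849 = 7287393484800/96889010407.
Numerically: E[X] ≈ 75.214.

E[X] = 3113510400 · (2/7)^{14} = 7287393484800/96889010407 ≈ 75.214.


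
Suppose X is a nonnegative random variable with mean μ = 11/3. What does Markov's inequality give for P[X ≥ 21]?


μ = E[X] = 11/3, a = 21.
Markov: P[X ≥ 21] ≤ μ/a = (11/3)/21 = 11/63.
Numerically: ≈ 0.175.
(Since a = 21 > μ = 3.667, the bound 11/63 is < 1 and informative.)

P[X ≥ 21] ≤ 11/63 ≈ 0.175.


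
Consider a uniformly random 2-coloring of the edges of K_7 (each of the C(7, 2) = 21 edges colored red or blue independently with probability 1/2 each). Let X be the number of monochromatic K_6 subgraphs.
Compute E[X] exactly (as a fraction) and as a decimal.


Let X = Σ_S X_S over the C(7, 6) = 7 subsets S of size 6, where X_S = 1 if the K_6 on S is monochromatic.
For a fixed S, the K_6 on S has C(6, 2) = 15 edges. P[all 15 edges red] = (1/2)^15, and likewise for blue, so P[monochromatic] = 2·(1/2)^15 = 2^{1 − 15} = 1/16384.
By linearity: E[X] = C(7, 6) · 2^{1 − 15} = 7 · 1/16384 = 7/16384.
Numerically: E[X] ≈ 0.0004.

E[X] = C(7,6)·2^(1−C(6,2)) = 7/16384 ≈ 0.0004.


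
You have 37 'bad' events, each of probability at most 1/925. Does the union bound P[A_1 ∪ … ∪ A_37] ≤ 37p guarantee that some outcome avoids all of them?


Union bound: P[∪_{i=1}^{37} A_i] ≤ Σ_i P[A_i] ≤ 37·p = 37·(1/925) = 1/25.
Numerically: 1/25 ≈ 0.04000.
Is 1/25 < 1? YES.
Since P[∪ A_i] ≤ 1/25 < 1, the complement has P[∩ A_i^c] ≥ 1 − 1/25 = 24/25 > 0, so some outcome avoids every A_i.

37·p = 1/25 ≈ 0.04000; existence CERTIFIED by the union bound.


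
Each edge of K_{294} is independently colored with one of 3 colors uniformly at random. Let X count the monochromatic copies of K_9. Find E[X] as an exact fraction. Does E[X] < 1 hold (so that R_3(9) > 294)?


E[X] = C(294, 9) · 3^{1 − 36} = 39963546001186808 · 3^{−35} = 39963546001186808/50031545098999707.
As a reduced fraction: E[X] = 39963546001186808/50031545098999707 ≈ 0.7988.
Is E[X] < 1? YES.
Since E[X] < 1, there exists a 3-coloring of K_{294} with no monochromatic K_9; hence R_3(9) > 294.

E[X] = 39963546001186808/50031545098999707 ≈ 0.7988; E[X] < 1, so R_3(9) > 294.


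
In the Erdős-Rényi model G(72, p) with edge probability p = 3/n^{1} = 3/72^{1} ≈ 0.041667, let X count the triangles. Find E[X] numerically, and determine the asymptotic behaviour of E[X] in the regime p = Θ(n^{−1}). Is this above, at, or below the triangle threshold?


Number of potential triangles: C(72, 3) = 59640.
Each occurs with probability p³ ≈ (0.041667)³ ≈ 7.2337963e-05.
By linearity: E[X] = C(72, 3)·p³ ≈ 59640 · 7.2337963e-05 ≈ 4.31424.
Here α = 1, so p = 3/n is exactly at the triangle threshold p ~ 1/n. Asymptotically E[X] → c³/6 = 3³/6 = 9/2 ≈ 4.50000, a bounded constant. In this regime the triangle count is asymptotically Poisson(c³/6).

E[X] ≈ 4.31424; in regime p = Θ(1/n^{1}) E[X] stays bounded (at the triangle threshold p ~ 1/n).


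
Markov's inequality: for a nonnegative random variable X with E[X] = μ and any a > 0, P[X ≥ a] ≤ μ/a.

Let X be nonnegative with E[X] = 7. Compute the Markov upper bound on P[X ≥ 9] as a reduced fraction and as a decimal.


μ = E[X] = 7, a = 9.
Markov: P[X ≥ 9] ≤ μ/a = (7)/9 = 7/9.
Numerically: ≈ 0.777778.
(Since a = 9 > μ = 7.000000, the bound 7/9 is < 1 and informative.)

P[X ≥ 9] ≤ 7/9 ≈ 0.777778.


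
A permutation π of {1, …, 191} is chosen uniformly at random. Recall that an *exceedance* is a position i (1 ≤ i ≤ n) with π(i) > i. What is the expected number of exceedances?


Write X = Σ_{i=1}^{191} X_i, where X_i = 1_{π(i) > i}.
For each fixed i, π(i) is uniform over {1, …, 191} (marginal of a uniform permutation), so P[π(i) > i] = (n − i)/n. Summing: Σ_{i=1}^{191} (n − i)/n = (0 + 1 + … + 190)/191 = 191(191 − 1)/(2·191) = (191 − 1)/2.
Hence E[X] = Σ_{i=1}^{191} (191 − i)/191 = 95 ≈ 95.000000.

E[X] = 95 = 95.000000.


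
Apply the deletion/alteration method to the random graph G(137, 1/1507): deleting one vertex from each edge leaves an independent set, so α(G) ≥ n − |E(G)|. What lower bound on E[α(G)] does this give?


E[|E(G)|] = C(137, 2)·p = 9316 · (1/1507) = 68/11.
E[α(G)] ≥ n − E[|E(G)|] = 137 − 68/11 = 1439/11.
Numerically: ≈ 130.818182.
(This is only a lower bound; the true E[α(G)] may be larger.)

E[α(G)] ≥ 1439/11 ≈ 130.818182.


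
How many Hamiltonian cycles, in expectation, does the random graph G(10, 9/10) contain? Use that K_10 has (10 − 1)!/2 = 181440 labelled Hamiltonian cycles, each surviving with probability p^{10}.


K_10 has (10 − 1)!/2 = 181440 labelled Hamiltonian cycles.
For each such Hamiltonian cycle H, let X_H = 1 if all 10 edges of H are present in G. Then P[X_H = 1] = p^{10} = (9/10)^{10} = 3486784401/10000000000.
By linearity: E[X] = Σ_H E[X_H] = 181440 · p^{10} = 181440 · 3486784401/10000000000 = 1977006755367/31250000.
Numerically: E[X] ≈ 6.326e+04.

E[X] = 181440 · (9/10)^{10} = 1977006755367/31250000 ≈ 6.326e+04.


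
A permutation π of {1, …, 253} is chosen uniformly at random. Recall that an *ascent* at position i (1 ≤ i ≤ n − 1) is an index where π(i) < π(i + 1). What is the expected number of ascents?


Write X = Σ X_I over i = 1, …, 252, with X_I the indicator of one ascent.
There are 252 indicators.
For each fixed i, the pair (π(i), π(i+1)) is a uniformly random ordered pair of distinct values from {1, …, 253}; by symmetry P[π(i) < π(i+1)] = 1/2.
By linearity: E[X] = 252 · (1/2) = (253 − 1) · (1/2) = 126 ≈ 126.000000.

E[X] = 126 = 126.000000.


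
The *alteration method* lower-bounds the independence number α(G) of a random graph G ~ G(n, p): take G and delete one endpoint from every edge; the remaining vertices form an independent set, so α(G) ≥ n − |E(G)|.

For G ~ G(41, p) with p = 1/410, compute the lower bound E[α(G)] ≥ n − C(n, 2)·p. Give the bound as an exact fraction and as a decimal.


E[|E(G)|] = C(41, 2)·p = 820 · (1/410) = 2.
E[α(G)] ≥ n − E[|E(G)|] = 41 − 2 = 39.
Numerically: ≈ 39.0000.
(This is only a lower bound; the true E[α(G)] may be larger.)

E[α(G)] ≥ 39 ≈ 39.0000.


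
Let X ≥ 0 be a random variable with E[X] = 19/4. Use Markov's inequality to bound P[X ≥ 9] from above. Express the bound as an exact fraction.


μ = E[X] = 19/4, a = 9.
Markov: P[X ≥ 9] ≤ μ/a = (19/4)/9 = 19/36.
Numerically: ≈ 0.527778.
(Since a = 9 > μ = 4.750000, the bound 19/36 is < 1 and informative.)

P[X ≥ 9] ≤ 19/36 ≈ 0.527778.


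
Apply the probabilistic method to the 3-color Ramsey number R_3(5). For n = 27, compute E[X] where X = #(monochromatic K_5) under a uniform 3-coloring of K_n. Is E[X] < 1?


E[X] = C(27, 5) · 3^{1 − 10} = 80730 · 3^{−9} = 80730/19683.
As a reduced fraction: E[X] = 2990/729 ≈ 4.1015.
Is E[X] < 1? NO.
Since E[X] ≥ 1, the first-moment bound is inconclusive at n = 27; it does NOT by itself certify R_3(5) > 27.

E[X] = 2990/729 ≈ 4.1015; E[X] ≥ 1; first-moment method inconclusive here.


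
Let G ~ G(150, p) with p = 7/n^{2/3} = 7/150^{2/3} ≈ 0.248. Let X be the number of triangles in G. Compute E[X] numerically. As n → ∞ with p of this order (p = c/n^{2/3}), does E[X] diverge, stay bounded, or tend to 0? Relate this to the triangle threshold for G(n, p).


Number of potential triangles: C(150, 3) = 551300.
Each occurs with probability p³ ≈ (0.248)³ ≈ 1.524444e-02.
By linearity: E[X] = C(150, 3)·p³ ≈ 551300 · 1.524444e-02 ≈ 8404.2622.
Since α = 2/3 < 1, p = c/n^{2/3} ≫ 1/n is above the triangle threshold p ~ 1/n. Asymptotically E[X] ~ (c³/6)·n^{3(1−α)} = (7³/6)·n^{1} → ∞; triangles are abundant w.h.p.

E[X] ≈ 8404.2622; in regime p = Θ(1/n^{2/3}) E[X] diverges (above the triangle threshold p ~ 1/n).


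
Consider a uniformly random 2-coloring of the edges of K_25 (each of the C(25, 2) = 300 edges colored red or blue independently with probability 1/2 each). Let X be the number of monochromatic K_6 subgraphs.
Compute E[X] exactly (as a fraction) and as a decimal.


Let X = Σ_S X_S over the C(25, 6) = 177100 subsets S of size 6, where X_S = 1 if the K_6 on S is monochromatic.
For a fixed S, the K_6 on S has C(6, 2) = 15 edges. P[all 15 edges red] = (1/2)^15, and likewise for blue, so P[monochromatic] = 2·(1/2)^15 = 2^{1 − 15} = 1/16384.
Summing: E[X] = C(25, 6) · 2^{1 − 15} = 177100 · 1/16384 = 44275/4096.
Numerically: E[X] ≈ 10.8093.

E[X] = C(25,6)·2^(1−C(6,2)) = 44275/4096 ≈ 10.8093.
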